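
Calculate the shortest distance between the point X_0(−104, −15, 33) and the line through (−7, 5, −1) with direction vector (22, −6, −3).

√2501

Direction vector d = (22, −6, −3).
AP = (−97, −20, 34); AP·d = -2116, |AP|² = 10965, |d|² = 529.
distance² = |AP|² − (AP·d)²/|d|² = 10965 − 4477456/529 = 2501, so the distance is √2501.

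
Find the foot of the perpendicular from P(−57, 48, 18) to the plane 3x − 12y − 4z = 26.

n = (3, −12, −4), |n|² = 169, and n·P − 26 = -845.
t = -845/169 = -5, so the foot is P − t·n = (−57, 48, 18) − (-5)·(3, −12, −4) = (−42, −12, −2).

(-42, -12, -2)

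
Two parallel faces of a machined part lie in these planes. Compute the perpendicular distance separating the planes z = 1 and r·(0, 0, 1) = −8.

With common normal n = (0, 0, 1) (|n| = 1), the distance is |1 − (-8)|/|n| = 9/1 = 9.

9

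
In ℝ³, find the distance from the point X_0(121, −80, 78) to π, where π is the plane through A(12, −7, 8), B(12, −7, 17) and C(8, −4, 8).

7

AB = (0, 0, 9) and AC = (−4, 3, 0), so a normal is n = AB × AC = (−27, −36, 0).
Then n·(121, −80, 78) − (−72) = −315.
|n| = √(729 + 1296 + 0) = 45, so the distance is |-315|/45 = 7.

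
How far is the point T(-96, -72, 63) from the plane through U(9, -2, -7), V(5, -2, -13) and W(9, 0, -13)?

5

UV = (-4, 0, -6) and UW = (0, 2, -6), so a normal is n = UV × UW = (12, -24, -8).
n = (12, -24, -8); n·P − 212 = -140; |n| = 28; distance = 140/28 = 5.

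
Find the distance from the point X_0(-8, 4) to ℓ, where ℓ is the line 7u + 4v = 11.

51√65/65

The normal to the line is n = (7, 4) with |n| = √65.
|n·X_0 − 11| = |-40 − 11| = 51, so the distance is 51/√65 = 51√65/65.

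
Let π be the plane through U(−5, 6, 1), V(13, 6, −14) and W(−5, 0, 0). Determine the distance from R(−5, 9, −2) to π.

21√62/62

UV = (18, 0, −15) and UW = (0, −6, −1), so a normal is n = UV × UW = (−90, 18, −108).
n = (−90, 18, −108); n·P − 450 = 378; |n| = 18√62; distance = 378/(18√62) = 21/√62.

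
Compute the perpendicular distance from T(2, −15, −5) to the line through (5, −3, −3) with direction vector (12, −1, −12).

√157

Direction vector d = (12, −1, −12).
AP = (−3, −12, −2), and AP × d = (142, −60, 147).
|AP × d|² = 45373 and |d|² = 289, so the distance is √(45373/289) = √157.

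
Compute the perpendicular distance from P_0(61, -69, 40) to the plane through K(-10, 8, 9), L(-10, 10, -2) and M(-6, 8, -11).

5

KL = (0, 2, -11) and KM = (4, 0, -20), so a normal is n = KL × KM = (-40, -44, -8).
d = |(-40)·61 + (-44)·(-69) + (-8)·40 − (-24)| / √(1600 + 1936 + 64) = |300| / 60 = 5.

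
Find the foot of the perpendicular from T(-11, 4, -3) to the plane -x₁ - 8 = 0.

The perpendicular from T has direction n = (-1, 0, 0): r = (-11, 4, -3) + t(-1, 0, 0).
Substitute into the plane: n·(T + tn) = 8 gives 11 + 1t = 8, so t = -3.
Foot = (-11, 4, -3) + (-3)·(-1, 0, 0) = (-8, 4, -3).

(-8, 4, -3)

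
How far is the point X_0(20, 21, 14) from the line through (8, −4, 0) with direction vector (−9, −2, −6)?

Direction vector d = (−9, −2, −6).
AP = (12, 25, 14); AP·d = -242, |AP|² = 965, |d|² = 121.
distance² = |AP|² − (AP·d)²/|d|² = 965 − 58564/121 = 481, so the distance is √481.

√481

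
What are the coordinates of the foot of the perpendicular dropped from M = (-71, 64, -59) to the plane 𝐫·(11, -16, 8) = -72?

(-16, -16, -19)

n = (11, -16, 8), |n|² = 441, and n·M − (-72) = -2205.
t = -2205/441 = -5, so the foot is M − t·n = (-71, 64, -59) − (-5)·(11, -16, 8) = (-16, -16, -19).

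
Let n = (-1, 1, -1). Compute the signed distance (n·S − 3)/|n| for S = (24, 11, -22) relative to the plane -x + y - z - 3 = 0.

2√3

n·S − 3 = 6.
|n| = √3, so the signed distance is 2√3.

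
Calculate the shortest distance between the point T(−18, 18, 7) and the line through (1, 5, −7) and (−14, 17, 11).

A direction vector is d = (−15, 12, 18).
AP = (−19, 13, 14); AP·d = 693, |AP|² = 726, |d|² = 693.
distance² = |AP|² − (AP·d)²/|d|² = 726 − 480249/693 = 33, so the distance is √33.

√33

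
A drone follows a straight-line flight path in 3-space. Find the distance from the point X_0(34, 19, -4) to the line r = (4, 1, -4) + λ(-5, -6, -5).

15√2

Direction vector d = (-5, -6, -5).
AP = (30, 18, 0); AP·d = -258, |AP|² = 1224, |d|² = 86.
distance² = |AP|² − (AP·d)²/|d|² = 1224 − 66564/86 = 450, so the distance is 15√2.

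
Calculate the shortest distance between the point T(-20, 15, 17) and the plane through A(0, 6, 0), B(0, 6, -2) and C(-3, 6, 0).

9

AB = (0, 0, -2) and AC = (-3, 0, 0), so a normal is n = AB × AC = (0, 6, 0).
n = (0, 6, 0); n·P − 36 = 54; |n| = 6; distance = 54/6 = 9.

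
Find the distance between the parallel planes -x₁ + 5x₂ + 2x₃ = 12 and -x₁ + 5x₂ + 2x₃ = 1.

With common normal n = (-1, 5, 2) (|n| = √30), the distance is |12 − 1|/|n| = 11/√30.

11/√30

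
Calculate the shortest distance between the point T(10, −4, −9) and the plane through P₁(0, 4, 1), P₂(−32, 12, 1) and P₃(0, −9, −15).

P₁P₂ = (−32, 8, 0) and P₁P₃ = (0, −13, −16), so a normal is n = P₁P₂ × P₁P₃ = (−128, −512, 416).
Then n·(10, −4, −9) − (−1632) = −1344.
|n| = √(16384 + 262144 + 173056) = 672, so the distance is |-1344|/672 = 2.

2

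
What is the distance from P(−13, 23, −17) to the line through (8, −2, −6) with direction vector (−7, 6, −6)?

7√2

Direction vector d = (−7, 6, −6).
AP = (−21, 25, −11), and AP × d = (−84, −49, 49).
|AP × d|² = 11858 and |d|² = 121, so the distance is √(11858/121) = √98 = 7√2.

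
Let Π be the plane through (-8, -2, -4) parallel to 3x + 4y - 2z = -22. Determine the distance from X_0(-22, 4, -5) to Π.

Parallel planes share the normal n = (3, 4, -2); since (-8, -2, -4) lies on the plane, its equation is 3x + 4y - 2z = -24.
n = (3, 4, -2); n·P − (-24) = -16; |n| = √29; distance = 16/√29.

16/√29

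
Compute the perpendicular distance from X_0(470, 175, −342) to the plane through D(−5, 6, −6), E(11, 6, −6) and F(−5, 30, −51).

DE = (16, 0, 0) and DF = (0, 24, −45), so a normal is n = DE × DF = (0, 720, 384).
Then n·(470, 175, −342) − 2016 = −7344.
|n| = √(0 + 518400 + 147456) = 816, so the distance is |-7344|/816 = 9.

9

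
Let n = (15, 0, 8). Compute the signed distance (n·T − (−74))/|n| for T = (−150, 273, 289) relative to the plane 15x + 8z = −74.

n·T − (-74) = 136.
|n| = 17, so the signed distance is 136/17 = 8.

8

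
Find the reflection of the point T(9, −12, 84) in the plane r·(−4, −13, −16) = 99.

n = (−4, −13, −16), |n|² = 441, n·T − 99 = -1323, so t = -1323/441 = -3.
Foot F = T − (-3)·n = (−3, −51, 36); the reflection is 2F − T = (−15, −90, −12).

(-15, -90, -12)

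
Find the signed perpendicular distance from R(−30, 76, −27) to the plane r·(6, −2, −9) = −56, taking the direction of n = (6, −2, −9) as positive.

-3

n·R − (-56) = -33.
|n| = 11, so the signed distance is -33/11 = -3.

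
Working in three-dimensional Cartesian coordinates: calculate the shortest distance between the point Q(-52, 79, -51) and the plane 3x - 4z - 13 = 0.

Normal vector n = (3, 0, -4), and n·(-52, 79, -51) - 13 = 35.
|n| = √(9 + 0 + 16) = 5, so the distance is |35|/5 = 7.

7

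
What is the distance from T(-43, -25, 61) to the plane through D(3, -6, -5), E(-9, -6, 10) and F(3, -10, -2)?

DE = (-12, 0, 15) and DF = (0, -4, 3), so a normal is n = DE × DF = (60, 36, 48).
n = (60, 36, 48); n·P − (-276) = -276; |n| = 60√2; distance = 276/(60√2) = 23√2/10.

23/(5√2)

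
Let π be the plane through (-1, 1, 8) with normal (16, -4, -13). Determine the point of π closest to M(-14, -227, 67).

n = (16, -4, -13), |n|² = 441, and n·M − (-124) = -63.
t = -63/441 = -1/7, so the foot is M − t·n = (-14, -227, 67) − (-1/7)·(16, -4, -13) = (-82/7, -1593/7, 456/7).

(-82/7, -1593/7, 456/7)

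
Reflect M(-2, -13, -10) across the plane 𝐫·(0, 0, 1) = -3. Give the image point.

n = (0, 0, 1), |n|² = 1, n·M − (-3) = -7, so t = -7/1 = -7.
Foot F = M − (-7)·n = (-2, -13, -3); the reflection is 2F − M = (-2, -13, 4).

(-2, -13, 4)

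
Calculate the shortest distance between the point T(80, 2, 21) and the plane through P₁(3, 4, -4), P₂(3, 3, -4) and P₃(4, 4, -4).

P₁P₂ = (0, -1, 0) and P₁P₃ = (1, 0, 0), so a normal is n = P₁P₂ × P₁P₃ = (0, 0, 1).
Then n·(80, 2, 21) - (-4) = 25.
|n| = √(0 + 0 + 1) = 1, so the distance is |25|/1 = 25.

25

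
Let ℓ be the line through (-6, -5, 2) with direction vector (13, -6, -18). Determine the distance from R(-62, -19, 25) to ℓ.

√1745

Direction vector d = (13, -6, -18).
AP = (-56, -14, 23); AP·d = -1058, |AP|² = 3861, |d|² = 529.
distance² = |AP|² − (AP·d)²/|d|² = 3861 − 1119364/529 = 1745, so the distance is √1745.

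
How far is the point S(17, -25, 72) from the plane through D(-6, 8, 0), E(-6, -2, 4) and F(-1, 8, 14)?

DE = (0, -10, 4) and DF = (5, 0, 14), so a normal is n = DE × DF = (-140, 20, 50).
n = (-140, 20, 50); n·P − 1000 = -280; |n| = 150; distance = 280/150 = 28/15.

28/15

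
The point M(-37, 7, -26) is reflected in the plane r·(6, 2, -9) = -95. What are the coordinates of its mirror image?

(-49, 3, -8)

With n = (6, 2, -9), the signed offset is (n·M − (-95))/|n|² = 121/121 = 1.
M' = M − 2t·n = (-37, 7, -26) − 2·(6, 2, -9) = (-49, 3, -8).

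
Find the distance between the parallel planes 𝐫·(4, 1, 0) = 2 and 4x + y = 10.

8√17/17

With common normal n = (4, 1, 0) (|n| = √17), the distance is |2 − 10|/|n| = 8/√17.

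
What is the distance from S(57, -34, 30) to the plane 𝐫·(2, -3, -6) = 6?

30/7

d = |2·57 + (-3)·(-34) + (-6)·30 − 6| / √(4 + 9 + 36) = |30| / 7 = 30/7.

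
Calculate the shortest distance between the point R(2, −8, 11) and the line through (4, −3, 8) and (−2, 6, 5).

2√6

A direction vector is d = (−6, 9, −3).
AP = (−2, −5, 3); AP·d = -42, |AP|² = 38, |d|² = 126.
distance² = |AP|² − (AP·d)²/|d|² = 38 − 1764/126 = 24, so the distance is 2√6.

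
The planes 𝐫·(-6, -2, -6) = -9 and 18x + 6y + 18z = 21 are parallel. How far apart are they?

1/√19

Divide the second equation by -3 to match normals: -6x - 2y - 6z = -7.
With common normal n = (-6, -2, -6) (|n| = 2√19), the distance is |(-9) − (-7)|/|n| = 2/(2√19) = 1/√19.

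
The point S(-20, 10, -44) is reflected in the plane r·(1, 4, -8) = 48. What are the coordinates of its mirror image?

With n = (1, 4, -8), the signed offset is (n·S − 48)/|n|² = 324/81 = 4.
S' = S − 2t·n = (-20, 10, -44) − 8·(1, 4, -8) = (-28, -22, 20).

(-28, -22, 20)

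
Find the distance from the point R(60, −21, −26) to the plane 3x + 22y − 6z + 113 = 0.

13/23

Normal vector n = (3, 22, −6), and n·(60, −21, −26) − (−113) = −13.
|n| = √(9 + 484 + 36) = 23, so the distance is |-13|/23 = 13/23.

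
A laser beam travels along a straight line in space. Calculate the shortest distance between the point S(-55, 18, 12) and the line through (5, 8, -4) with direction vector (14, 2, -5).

2√89

Direction vector d = (14, 2, -5).
AP = (-60, 10, 16); AP·d = -900, |AP|² = 3956, |d|² = 225.
distance² = |AP|² − (AP·d)²/|d|² = 3956 − 810000/225 = 356, so the distance is 2√89.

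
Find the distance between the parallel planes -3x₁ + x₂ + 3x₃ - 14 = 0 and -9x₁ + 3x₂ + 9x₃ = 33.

3/√19

Divide the second equation by 3 to match normals: -3x₁ + x₂ + 3x₃ = 11.
Both planes have normal n = (-3, 1, 3), |n| = √19. Any point on the first plane is at distance |11 − 14|/|n| = 3/√19 = 3√19/19 from the second.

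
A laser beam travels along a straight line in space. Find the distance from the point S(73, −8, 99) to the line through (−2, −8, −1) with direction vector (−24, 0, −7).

Direction vector d = (−24, 0, −7).
AP = (75, 0, 100); AP·d = -2500, |AP|² = 15625, |d|² = 625.
distance² = |AP|² − (AP·d)²/|d|² = 15625 − 6250000/625 = 5625, so the distance is 75.

75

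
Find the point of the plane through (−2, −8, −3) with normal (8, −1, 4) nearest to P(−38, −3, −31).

(2, -8, -11)

n = (8, −1, 4), |n|² = 81, and n·P − (-20) = -405.
t = -405/81 = -5, so the foot is P − t·n = (−38, −3, −31) − (-5)·(8, −1, 4) = (2, −8, −11).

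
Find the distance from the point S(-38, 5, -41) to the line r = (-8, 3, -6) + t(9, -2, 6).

Direction vector d = (9, -2, 6).
AP = (-30, 2, -35); AP·d = -484, |AP|² = 2129, |d|² = 121.
distance² = |AP|² − (AP·d)²/|d|² = 2129 − 234256/121 = 193, so the distance is √193.

√193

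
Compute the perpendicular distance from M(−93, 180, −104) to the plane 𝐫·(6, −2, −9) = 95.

7

d = |6·(-93) + (-2)·180 + (-9)·(-104) − 95| / √(36 + 4 + 81) = |-77| / 11 = 7.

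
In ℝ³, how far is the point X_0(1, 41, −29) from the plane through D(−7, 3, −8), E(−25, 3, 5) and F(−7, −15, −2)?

DE = (−18, 0, 13) and DF = (0, −18, 6), so a normal is n = DE × DF = (234, 108, 324).
d = |234·1 + 108·41 + 324·(-29) − (-3906)| / √(54756 + 11664 + 104976) = |-828| / 414 = 2.

2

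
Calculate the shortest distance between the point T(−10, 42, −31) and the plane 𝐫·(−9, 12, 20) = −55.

29/25

Normal vector n = (−9, 12, 20), and n·(−10, 42, −31) − (−55) = 29.
|n| = √(81 + 144 + 400) = 25, so the distance is |29|/25 = 29/25.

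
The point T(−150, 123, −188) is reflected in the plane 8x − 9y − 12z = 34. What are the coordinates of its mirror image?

(-2470/17, 2001/17, -3316/17)

n = (8, −9, −12), |n|² = 289, n·T − 34 = -85, so t = -85/289 = -5/17.
Foot F = T − (-5/17)·n = (−2510/17, 2046/17, −3256/17); the reflection is 2F − T = (−2470/17, 2001/17, −3316/17).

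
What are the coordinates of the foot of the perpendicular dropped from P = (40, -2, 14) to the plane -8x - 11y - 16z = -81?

(32, -13, -2)

The perpendicular from P has direction n = (-8, -11, -16): r = (40, -2, 14) + λ(-8, -11, -16).
Substitute into the plane: n·(P + λn) = -81 gives -522 + 441λ = -81, so λ = 1.
Foot = (40, -2, 14) + 1·(-8, -11, -16) = (32, -13, -2).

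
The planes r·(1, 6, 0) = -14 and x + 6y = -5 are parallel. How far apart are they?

With common normal n = (1, 6, 0) (|n| = √37), the distance is |(-14) − (-5)|/|n| = 9/√37.

9√37/37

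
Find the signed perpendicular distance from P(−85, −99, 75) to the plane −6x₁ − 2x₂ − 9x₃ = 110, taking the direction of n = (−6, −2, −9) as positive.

n·P − 110 = -77.
|n| = 11, so the signed distance is -77/11 = -7.

-7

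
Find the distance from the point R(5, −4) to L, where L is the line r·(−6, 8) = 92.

77/5

d = |(-6)·5 + 8·(-4) − 92| / √(36 + 64) = |-154|/10 = 77/5.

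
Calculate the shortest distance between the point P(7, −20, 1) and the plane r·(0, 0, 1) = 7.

d = |1·1 − 7| / √(0 + 0 + 1) = |-6| / 1 = 6.

6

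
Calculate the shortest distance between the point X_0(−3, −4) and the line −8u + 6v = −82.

The normal to the line is n = (−8, 6) with |n| = 10.
|n·X_0 − (-82)| = |0 − (-82)| = 82, so the distance is 82/10 = 41/5.

41/5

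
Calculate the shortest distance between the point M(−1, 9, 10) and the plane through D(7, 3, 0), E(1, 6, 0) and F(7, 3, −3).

4/√5

DE = (−6, 3, 0) and DF = (0, 0, −3), so a normal is n = DE × DF = (−9, −18, 0).
n = (−9, −18, 0); n·P − (-117) = -36; |n| = 9√5; distance = 36/(9√5) = 4/√5.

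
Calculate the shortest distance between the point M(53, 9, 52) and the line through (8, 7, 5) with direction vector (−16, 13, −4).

√2474

Direction vector d = (−16, 13, −4).
AP = (45, 2, 47); AP·d = -882, |AP|² = 4238, |d|² = 441.
distance² = |AP|² − (AP·d)²/|d|² = 4238 − 777924/441 = 2474, so the distance is √2474.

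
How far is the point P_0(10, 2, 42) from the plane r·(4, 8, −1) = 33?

19/9

n = (4, 8, −1); n·P − 33 = -19; |n| = 9; distance = 19/9.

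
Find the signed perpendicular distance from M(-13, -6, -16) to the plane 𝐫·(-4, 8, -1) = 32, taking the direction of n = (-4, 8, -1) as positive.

n·M − 32 = -12.
|n| = 9, so the signed distance is -12/9 = -4/3.

-4/3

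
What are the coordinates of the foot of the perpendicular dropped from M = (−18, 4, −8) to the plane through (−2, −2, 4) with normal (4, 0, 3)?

n = (4, 0, 3), |n|² = 25, and n·M − 4 = -100.
t = -100/25 = -4, so the foot is M − t·n = (−18, 4, −8) − (-4)·(4, 0, 3) = (−2, 4, 4).

(-2, 4, 4)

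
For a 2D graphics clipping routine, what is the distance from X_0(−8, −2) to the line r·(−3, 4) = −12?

The normal to the line is n = (−3, 4) with |n| = 5.
|n·X_0 − (-12)| = |16 − (-12)| = 28, so the distance is 28/5.

28/5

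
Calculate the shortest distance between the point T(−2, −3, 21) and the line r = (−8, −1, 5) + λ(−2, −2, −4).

4√5

Direction vector d = (−2, −2, −4).
AP = (6, −2, 16); AP·d = -72, |AP|² = 296, |d|² = 24.
distance² = |AP|² − (AP·d)²/|d|² = 296 − 5184/24 = 80, so the distance is 4√5.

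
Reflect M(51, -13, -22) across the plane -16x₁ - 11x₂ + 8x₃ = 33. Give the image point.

(-13, -57, 10)

n = (-16, -11, 8), |n|² = 441, n·M − 33 = -882, so t = -882/441 = -2.
Foot F = M − (-2)·n = (19, -35, -6); the reflection is 2F − M = (-13, -57, 10).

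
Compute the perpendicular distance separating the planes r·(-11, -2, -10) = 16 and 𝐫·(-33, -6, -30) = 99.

17/15

Divide the second equation by 3 to match normals: -11x₁ - 2x₂ - 10x₃ = 33.
With common normal n = (-11, -2, -10) (|n| = 15), the distance is |16 − 33|/|n| = 17/15.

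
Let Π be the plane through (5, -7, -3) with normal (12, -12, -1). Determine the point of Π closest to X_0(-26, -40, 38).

(-430/17, -692/17, 645/17)

The perpendicular from X_0 has direction n = (12, -12, -1): r = (-26, -40, 38) + λ(12, -12, -1).
Substitute into the plane: n·(X_0 + λn) = 147 gives 130 + 289λ = 147, so λ = 1/17.
Foot = (-26, -40, 38) + (1/17)·(12, -12, -1) = (-430/17, -692/17, 645/17).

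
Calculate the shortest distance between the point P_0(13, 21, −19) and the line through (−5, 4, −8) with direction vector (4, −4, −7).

√653

Direction vector d = (4, −4, −7).
AP = (18, 17, −11); AP·d = 81, |AP|² = 734, |d|² = 81.
distance² = |AP|² − (AP·d)²/|d|² = 734 − 6561/81 = 653, so the distance is √653.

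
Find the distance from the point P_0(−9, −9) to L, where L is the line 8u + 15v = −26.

The normal to the line is n = (8, 15) with |n| = 17.
|n·P_0 − (-26)| = |-207 − (-26)| = 181, so the distance is 181/17.

181/17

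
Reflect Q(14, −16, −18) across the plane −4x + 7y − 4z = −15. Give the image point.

With n = (−4, 7, −4), the signed offset is (n·Q − (-15))/|n|² = -81/81 = -1.
Q' = Q − 2t·n = (14, −16, −18) − (-2)·(−4, 7, −4) = (6, −2, −26).

(6, -2, -26)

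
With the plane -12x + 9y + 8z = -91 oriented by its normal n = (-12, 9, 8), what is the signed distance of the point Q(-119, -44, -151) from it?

-5

n·Q − (-91) = -85.
|n| = 17, so the signed distance is -85/17 = -5.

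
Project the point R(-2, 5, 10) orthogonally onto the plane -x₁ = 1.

(-1, 5, 10)

The perpendicular from R has direction n = (-1, 0, 0): r = (-2, 5, 10) + t(-1, 0, 0).
Substitute into the plane: n·(R + tn) = 1 gives 2 + 1t = 1, so t = -1.
Foot = (-2, 5, 10) + (-1)·(-1, 0, 0) = (-1, 5, 10).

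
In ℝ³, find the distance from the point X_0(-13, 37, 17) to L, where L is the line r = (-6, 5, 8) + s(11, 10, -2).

Direction vector d = (11, 10, -2).
AP = (-7, 32, 9), and AP × d = (-154, 85, -422).
|AP × d|² = 209025 and |d|² = 225, so the distance is √(209025/225) = √929.

√929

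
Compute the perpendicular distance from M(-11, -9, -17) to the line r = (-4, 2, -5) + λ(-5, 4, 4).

Direction vector d = (-5, 4, 4).
AP = (-7, -11, -12); AP·d = -57, |AP|² = 314, |d|² = 57.
distance² = |AP|² − (AP·d)²/|d|² = 314 − 3249/57 = 257, so the distance is √257.

√257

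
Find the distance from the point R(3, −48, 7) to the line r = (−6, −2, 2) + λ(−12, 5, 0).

√1546

Direction vector d = (−12, 5, 0).
AP = (9, −46, 5); AP·d = -338, |AP|² = 2222, |d|² = 169.
distance² = |AP|² − (AP·d)²/|d|² = 2222 − 114244/169 = 1546, so the distance is √1546.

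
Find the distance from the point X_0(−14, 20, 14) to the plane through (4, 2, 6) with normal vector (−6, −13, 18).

18/23

The plane has equation n·(r − (4, 2, 6)) = 0, i.e. n·r = 58.
d = |(-6)·(-14) + (-13)·20 + 18·14 − 58| / √(36 + 169 + 324) = |18| / 23 = 18/23.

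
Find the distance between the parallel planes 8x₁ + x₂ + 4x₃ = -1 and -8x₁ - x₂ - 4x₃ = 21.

Divide the second equation by -1 to match normals: 8x₁ + x₂ + 4x₃ = -21.
With common normal n = (8, 1, 4) (|n| = 9), the distance is |(-1) − (-21)|/|n| = 20/9.

20/9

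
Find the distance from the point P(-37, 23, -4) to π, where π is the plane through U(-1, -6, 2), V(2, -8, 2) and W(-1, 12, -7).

3

UV = (3, -2, 0) and UW = (0, 18, -9), so a normal is n = UV × UW = (18, 27, 54).
Then n·(-37, 23, -4) - (-72) = -189.
|n| = √(324 + 729 + 2916) = 63, so the distance is |-189|/63 = 3.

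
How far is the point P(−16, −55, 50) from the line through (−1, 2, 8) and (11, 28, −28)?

A direction vector is d = (12, 26, −36).
AP = (−15, −57, 42); AP·d = -3174, |AP|² = 5238, |d|² = 2116.
distance² = |AP|² − (AP·d)²/|d|² = 5238 − 10074276/2116 = 477, so the distance is 3√53.

3√53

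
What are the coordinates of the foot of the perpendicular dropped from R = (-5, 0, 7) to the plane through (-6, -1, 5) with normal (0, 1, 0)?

The perpendicular from R has direction n = (0, 1, 0): r = (-5, 0, 7) + λ(0, 1, 0).
Substitute into the plane: n·(R + λn) = -1 gives 0 + 1λ = -1, so λ = -1.
Foot = (-5, 0, 7) + (-1)·(0, 1, 0) = (-5, -1, 7).

(-5, -1, 7)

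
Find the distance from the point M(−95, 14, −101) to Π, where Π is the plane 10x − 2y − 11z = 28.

7

d = |10·(-95) + (-2)·14 + (-11)·(-101) − 28| / √(100 + 4 + 121) = |105| / 15 = 7.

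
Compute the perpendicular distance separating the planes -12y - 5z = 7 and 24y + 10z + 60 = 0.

Divide the second equation by -2 to match normals: -12y - 5z = 30.
Both planes have normal n = (0, -12, -5), |n| = 13. Any point on the first plane is at distance |30 − 7|/|n| = 23/13 from the second.

23/13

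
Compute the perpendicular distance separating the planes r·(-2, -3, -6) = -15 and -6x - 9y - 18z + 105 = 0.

Divide the second equation by 3 to match normals: -2x - 3y - 6z = -35.
With common normal n = (-2, -3, -6) (|n| = 7), the distance is |(-15) − (-35)|/|n| = 20/7.

20/7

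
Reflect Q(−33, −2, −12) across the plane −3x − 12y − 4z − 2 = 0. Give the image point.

With n = (−3, −12, −4), the signed offset is (n·Q − 2)/|n|² = 169/169 = 1.
Q' = Q − 2t·n = (−33, −2, −12) − 2·(−3, −12, −4) = (−27, 22, −4).

(-27, 22, -4)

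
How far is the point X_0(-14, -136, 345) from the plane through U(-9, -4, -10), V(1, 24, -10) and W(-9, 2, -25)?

UV = (10, 28, 0) and UW = (0, 6, -15), so a normal is n = UV × UW = (-420, 150, 60).
n = (-420, 150, 60); n·P − 2580 = 3600; |n| = 450; distance = 3600/450 = 8.

8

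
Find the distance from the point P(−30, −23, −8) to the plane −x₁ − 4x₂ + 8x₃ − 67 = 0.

n = (−1, −4, 8); n·P − 67 = -9; |n| = 9; distance = 9/9 = 1.

1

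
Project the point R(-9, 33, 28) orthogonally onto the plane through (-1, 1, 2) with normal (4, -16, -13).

(-1, 1, 2)

The perpendicular from R has direction n = (4, -16, -13): r = (-9, 33, 28) + λ(4, -16, -13).
Substitute into the plane: n·(R + λn) = -46 gives -928 + 441λ = -46, so λ = 2.
Foot = (-9, 33, 28) + 2·(4, -16, -13) = (-1, 1, 2).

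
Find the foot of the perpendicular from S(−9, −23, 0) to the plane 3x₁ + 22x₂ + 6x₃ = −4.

(-6, -1, 6)

The perpendicular from S has direction n = (3, 22, 6): r = (−9, −23, 0) + μ(3, 22, 6).
Substitute into the plane: n·(S + μn) = -4 gives -533 + 529μ = -4, so μ = 1.
Foot = (−9, −23, 0) + 1·(3, 22, 6) = (−6, −1, 6).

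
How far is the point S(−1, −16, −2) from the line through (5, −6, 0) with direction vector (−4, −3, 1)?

Direction vector d = (−4, −3, 1).
AP = (−6, −10, −2), and AP × d = (−16, 14, −22).
|AP × d|² = 936 and |d|² = 26, so the distance is √(936/26) = √36 = 6.

6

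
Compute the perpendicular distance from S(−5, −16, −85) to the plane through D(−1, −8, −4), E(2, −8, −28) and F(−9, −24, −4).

DE = (3, 0, −24) and DF = (−8, −16, 0), so a normal is n = DE × DF = (−384, 192, −48).
d = |(-384)·(-5) + 192·(-16) + (-48)·(-85) − (-960)| / √(147456 + 36864 + 2304) = |3888| / 432 = 9.

9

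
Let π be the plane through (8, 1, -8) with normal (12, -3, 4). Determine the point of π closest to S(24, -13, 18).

(0, -7, 10)

The perpendicular from S has direction n = (12, -3, 4): r = (24, -13, 18) + λ(12, -3, 4).
Substitute into the plane: n·(S + λn) = 61 gives 399 + 169λ = 61, so λ = -2.
Foot = (24, -13, 18) + (-2)·(12, -3, 4) = (0, -7, 10).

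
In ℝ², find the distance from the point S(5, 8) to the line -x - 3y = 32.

61√10/10

d = |(-1)·5 + (-3)·8 − 32| / √(1 + 9) = |-61|/√10 = 61/√10.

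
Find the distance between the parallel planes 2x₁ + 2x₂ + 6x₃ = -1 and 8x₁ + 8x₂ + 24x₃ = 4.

Divide the second equation by 4 to match normals: 2x₁ + 2x₂ + 6x₃ = 1.
With common normal n = (2, 2, 6) (|n| = 2√11), the distance is |(-1) − 1|/|n| = 2/(2√11) = 1/√11.

√11/11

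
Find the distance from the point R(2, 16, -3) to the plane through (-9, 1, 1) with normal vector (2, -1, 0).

The plane has equation n·(r − (-9, 1, 1)) = 0, i.e. n·r = -19.
n = (2, -1, 0); n·P − (-19) = 7; |n| = √5; distance = 7/√5 = 7√5/5.

7√5/5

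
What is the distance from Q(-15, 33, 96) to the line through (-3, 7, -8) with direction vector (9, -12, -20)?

Direction vector d = (9, -12, -20).
AP = (-12, 26, 104); AP·d = -2500, |AP|² = 11636, |d|² = 625.
distance² = |AP|² − (AP·d)²/|d|² = 11636 − 6250000/625 = 1636, so the distance is 2√409.

2√409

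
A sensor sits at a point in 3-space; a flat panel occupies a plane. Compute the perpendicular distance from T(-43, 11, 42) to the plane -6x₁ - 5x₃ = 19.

29/√61

d = |(-6)·(-43) + (-5)·42 − 19| / √(36 + 0 + 25) = |29| / √61 = 29√61/61.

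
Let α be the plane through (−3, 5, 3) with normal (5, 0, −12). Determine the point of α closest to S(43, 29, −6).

n = (5, 0, −12), |n|² = 169, and n·S − (-51) = 338.
t = 338/169 = 2, so the foot is S − t·n = (43, 29, −6) − 2·(5, 0, −12) = (33, 29, 18).

(33, 29, 18)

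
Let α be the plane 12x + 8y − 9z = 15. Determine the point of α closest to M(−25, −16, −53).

The perpendicular from M has direction n = (12, 8, −9): r = (−25, −16, −53) + μ(12, 8, −9).
Substitute into the plane: n·(M + μn) = 15 gives 49 + 289μ = 15, so μ = -2/17.
Foot = (−25, −16, −53) + (-2/17)·(12, 8, −9) = (−449/17, −288/17, −883/17).

(-449/17, -288/17, -883/17)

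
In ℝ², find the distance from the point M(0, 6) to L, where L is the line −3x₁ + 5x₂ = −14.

d = |(-3)·0 + 5·6 − (-14)| / √(9 + 25) = |44|/√34 = 44/√34.

44/√34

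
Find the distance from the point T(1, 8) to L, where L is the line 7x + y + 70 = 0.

d = |7·1 + 1·8 − (-70)| / √(49 + 1) = |85|/(5√2) = 17√2/2.

17/√2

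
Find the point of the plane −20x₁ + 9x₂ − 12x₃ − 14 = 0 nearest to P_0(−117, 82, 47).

(-37, 46, 95)

n = (−20, 9, −12), |n|² = 625, and n·P_0 − 14 = 2500.
t = 2500/625 = 4, so the foot is P_0 − t·n = (−117, 82, 47) − 4·(−20, 9, −12) = (−37, 46, 95).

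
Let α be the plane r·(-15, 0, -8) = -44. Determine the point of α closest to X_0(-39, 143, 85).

n = (-15, 0, -8), |n|² = 289, and n·X_0 − (-44) = -51.
t = -51/289 = -3/17, so the foot is X_0 − t·n = (-39, 143, 85) − (-3/17)·(-15, 0, -8) = (-708/17, 143, 1421/17).

(-708/17, 143, 1421/17)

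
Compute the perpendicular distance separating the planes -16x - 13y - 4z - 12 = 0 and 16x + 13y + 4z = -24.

Divide the second equation by -1 to match normals: -16x - 13y - 4z = 24.
Both planes have normal n = (-16, -13, -4), |n| = 21. Any point on the first plane is at distance |24 − 12|/|n| = 12/21 = 4/7 from the second.

4/7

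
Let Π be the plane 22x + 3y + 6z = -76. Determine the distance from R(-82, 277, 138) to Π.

n = (22, 3, 6); n·P − (-76) = -69; |n| = 23; distance = 69/23 = 3.

3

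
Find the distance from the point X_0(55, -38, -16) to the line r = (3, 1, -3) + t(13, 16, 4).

13√26

Direction vector d = (13, 16, 4).
AP = (52, -39, -13), and AP × d = (52, -377, 1339).
|AP × d|² = 1937754 and |d|² = 441, so the distance is √(1937754/441) = √4394 = 13√26.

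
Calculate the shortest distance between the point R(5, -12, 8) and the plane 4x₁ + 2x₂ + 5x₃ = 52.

16√5/15

Normal vector n = (4, 2, 5), and n·(5, -12, 8) - 52 = -16.
|n| = √(16 + 4 + 25) = 3√5, so the distance is |-16|/(3√5) = 16√5/15.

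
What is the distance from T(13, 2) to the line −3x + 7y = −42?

d = |(-3)·13 + 7·2 − (-42)| / √(9 + 49) = |17|/√58 = 17/√58.

17√58/58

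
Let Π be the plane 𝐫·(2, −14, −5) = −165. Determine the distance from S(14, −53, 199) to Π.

4

n = (2, −14, −5); n·P − (-165) = -60; |n| = 15; distance = 60/15 = 4.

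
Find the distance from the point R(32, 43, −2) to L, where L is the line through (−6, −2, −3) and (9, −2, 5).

A direction vector is d = (15, 0, 8).
AP = (38, 45, 1); AP·d = 578, |AP|² = 3470, |d|² = 289.
distance² = |AP|² − (AP·d)²/|d|² = 3470 − 334084/289 = 2314, so the distance is √2314.

√2314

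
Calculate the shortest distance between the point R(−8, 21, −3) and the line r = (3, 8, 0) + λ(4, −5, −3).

3√11

Direction vector d = (4, −5, −3).
AP = (−11, 13, −3), and AP × d = (−54, −45, 3).
|AP × d|² = 4950 and |d|² = 50, so the distance is √(4950/50) = √99 = 3√11.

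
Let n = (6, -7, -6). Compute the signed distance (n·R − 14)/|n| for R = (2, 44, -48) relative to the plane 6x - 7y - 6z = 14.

n·R − 14 = -22.
|n| = 11, so the signed distance is -22/11 = -2.

-2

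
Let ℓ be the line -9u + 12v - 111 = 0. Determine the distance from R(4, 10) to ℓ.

9/5

The normal to the line is n = (-9, 12) with |n| = 15.
|n·R − 111| = |84 − 111| = 27, so the distance is 27/15 = 9/5.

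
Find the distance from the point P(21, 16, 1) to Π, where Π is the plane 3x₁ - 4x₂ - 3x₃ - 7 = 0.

11/√34

d = |3·21 + (-4)·16 + (-3)·1 − 7| / √(9 + 16 + 9) = |-11| / √34 = 11/√34.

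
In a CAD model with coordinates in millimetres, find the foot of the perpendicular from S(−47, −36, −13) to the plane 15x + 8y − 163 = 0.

n = (15, 8, 0), |n|² = 289, and n·S − 163 = -1156.
t = -1156/289 = -4, so the foot is S − t·n = (−47, −36, −13) − (-4)·(15, 8, 0) = (13, −4, −13).

(13, -4, -13)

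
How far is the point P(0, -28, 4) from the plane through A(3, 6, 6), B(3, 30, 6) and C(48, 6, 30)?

6/17

AB = (0, 24, 0) and AC = (45, 0, 24), so a normal is n = AB × AC = (576, 0, -1080).
d = |576·0 + (-1080)·4 − (-4752)| / √(331776 + 0 + 1166400) = |432| / 1224 = 6/17.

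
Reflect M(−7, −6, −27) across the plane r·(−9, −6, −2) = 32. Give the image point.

(11, 6, -23)

n = (−9, −6, −2), |n|² = 121, n·M − 32 = 121, so t = 121/121 = 1.
Foot F = M − 1·n = (2, 0, −25); the reflection is 2F − M = (11, 6, −23).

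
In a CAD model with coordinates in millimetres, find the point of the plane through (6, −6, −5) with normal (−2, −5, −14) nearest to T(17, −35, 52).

The perpendicular from T has direction n = (−2, −5, −14): r = (17, −35, 52) + μ(−2, −5, −14).
Substitute into the plane: n·(T + μn) = 88 gives -587 + 225μ = 88, so μ = 3.
Foot = (17, −35, 52) + 3·(−2, −5, −14) = (11, −50, 10).

(11, -50, 10)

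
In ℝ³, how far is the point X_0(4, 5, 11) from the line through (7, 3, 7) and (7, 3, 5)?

A direction vector is d = (0, 0, -2).
AP = (-3, 2, 4); AP·d = -8, |AP|² = 29, |d|² = 4.
distance² = |AP|² − (AP·d)²/|d|² = 29 − 64/4 = 13, so the distance is √13.

√13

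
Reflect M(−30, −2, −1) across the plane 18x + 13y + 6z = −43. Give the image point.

(6, 24, 11)

With n = (18, 13, 6), the signed offset is (n·M − (-43))/|n|² = -529/529 = -1.
M' = M − 2t·n = (−30, −2, −1) − (-2)·(18, 13, 6) = (6, 24, 11).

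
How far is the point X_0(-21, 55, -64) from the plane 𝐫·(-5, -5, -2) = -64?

11√6/9

Normal vector n = (-5, -5, -2), and n·(-21, 55, -64) - (-64) = 22.
|n| = √(25 + 25 + 4) = 3√6, so the distance is |22|/(3√6) = 22/(3√6).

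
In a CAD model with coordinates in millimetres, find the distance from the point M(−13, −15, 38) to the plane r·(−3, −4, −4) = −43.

n = (−3, −4, −4); n·P − (-43) = -10; |n| = √41; distance = 10/√41.

10√41/41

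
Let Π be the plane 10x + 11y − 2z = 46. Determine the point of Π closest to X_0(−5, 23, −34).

(-15, 12, -32)

The perpendicular from X_0 has direction n = (10, 11, −2): r = (−5, 23, −34) + t(10, 11, −2).
Substitute into the plane: n·(X_0 + tn) = 46 gives 271 + 225t = 46, so t = -1.
Foot = (−5, 23, −34) + (-1)·(10, 11, −2) = (−15, 12, −32).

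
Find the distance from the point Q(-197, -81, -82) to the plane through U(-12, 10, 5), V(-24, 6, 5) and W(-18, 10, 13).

UV = (-12, -4, 0) and UW = (-6, 0, 8), so a normal is n = UV × UW = (-32, 96, -24).
d = |(-32)·(-197) + 96·(-81) + (-24)·(-82) − 1224| / √(1024 + 9216 + 576) = |-728| / 104 = 7.

7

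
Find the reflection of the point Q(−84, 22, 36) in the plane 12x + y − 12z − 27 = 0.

With n = (12, 1, −12), the signed offset is (n·Q − 27)/|n|² = -1445/289 = -5.
Q' = Q − 2t·n = (−84, 22, 36) − (-10)·(12, 1, −12) = (36, 32, −84).

(36, 32, -84)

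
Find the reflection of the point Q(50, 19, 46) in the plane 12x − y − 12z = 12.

n = (12, −1, −12), |n|² = 289, n·Q − 12 = 17, so t = 17/289 = 1/17.
Foot F = Q − (1/17)·n = (838/17, 324/17, 794/17); the reflection is 2F − Q = (826/17, 325/17, 806/17).

(826/17, 325/17, 806/17)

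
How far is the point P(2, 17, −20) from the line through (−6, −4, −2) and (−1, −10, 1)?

A direction vector is d = (5, −6, 3).
AP = (8, 21, −18), and AP × d = (−45, −114, −153).
|AP × d|² = 38430 and |d|² = 70, so the distance is √(38430/70) = √549 = 3√61.

3√61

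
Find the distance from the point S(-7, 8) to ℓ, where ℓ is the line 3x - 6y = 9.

26/√5

The normal to the line is n = (3, -6) with |n| = 3√5.
|n·S − 9| = |-69 − 9| = 78, so the distance is 78/(3√5) = 26√5/5.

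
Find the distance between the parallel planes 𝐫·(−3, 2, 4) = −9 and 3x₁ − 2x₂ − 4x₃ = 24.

Divide the second equation by -1 to match normals: −3x₁ + 2x₂ + 4x₃ = -24.
With common normal n = (−3, 2, 4) (|n| = √29), the distance is |(-9) − (-24)|/|n| = 15/√29.

15/√29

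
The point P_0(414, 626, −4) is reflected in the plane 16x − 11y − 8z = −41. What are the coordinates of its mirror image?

n = (16, −11, −8), |n|² = 441, n·P_0 − (-41) = -189, so t = -189/441 = -3/7.
Foot F = P_0 − (-3/7)·n = (2946/7, 4349/7, −52/7); the reflection is 2F − P_0 = (2994/7, 4316/7, −76/7).

(2994/7, 4316/7, -76/7)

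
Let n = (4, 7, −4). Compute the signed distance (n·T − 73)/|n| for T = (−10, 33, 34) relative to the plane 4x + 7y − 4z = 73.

n·T − 73 = -18.
|n| = 9, so the signed distance is -18/9 = -2.

-2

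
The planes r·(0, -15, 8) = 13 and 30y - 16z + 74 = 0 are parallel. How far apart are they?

24/17

Divide the second equation by -2 to match normals: -15y + 8z = 37.
With common normal n = (0, -15, 8) (|n| = 17), the distance is |13 − 37|/|n| = 24/17.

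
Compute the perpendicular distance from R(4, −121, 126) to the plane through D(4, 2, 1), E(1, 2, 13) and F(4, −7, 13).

9

DE = (−3, 0, 12) and DF = (0, −9, 12), so a normal is n = DE × DF = (108, 36, 27).
Then n·(4, −121, 126) − 531 = −1053.
|n| = √(11664 + 1296 + 729) = 117, so the distance is |-1053|/117 = 9.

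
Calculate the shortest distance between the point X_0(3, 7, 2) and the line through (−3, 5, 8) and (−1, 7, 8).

2√11

A direction vector is d = (2, 2, 0).
AP = (6, 2, −6); AP·d = 16, |AP|² = 76, |d|² = 8.
distance² = |AP|² − (AP·d)²/|d|² = 76 − 256/8 = 44, so the distance is 2√11.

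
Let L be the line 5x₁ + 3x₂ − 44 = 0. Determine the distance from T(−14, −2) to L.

d = |5·(-14) + 3·(-2) − 44| / √(25 + 9) = |-120|/√34 = 120/√34.

120/√34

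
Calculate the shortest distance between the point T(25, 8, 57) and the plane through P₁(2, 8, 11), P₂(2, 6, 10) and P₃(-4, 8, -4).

P₁P₂ = (0, -2, -1) and P₁P₃ = (-6, 0, -15), so a normal is n = P₁P₂ × P₁P₃ = (30, 6, -12).
Then n·(25, 8, 57) - (-24) = 138.
|n| = √(900 + 36 + 144) = 6√30, so the distance is |138|/(6√30) = 23/√30.

23√30/30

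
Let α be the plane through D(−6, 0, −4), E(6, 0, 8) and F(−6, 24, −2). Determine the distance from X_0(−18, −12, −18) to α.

DE = (12, 0, 12) and DF = (0, 24, 2), so a normal is n = DE × DF = (−288, −24, 288).
Then n·(−18, −12, −18) − 576 = −288.
|n| = √(82944 + 576 + 82944) = 408, so the distance is |-288|/408 = 12/17.

12/17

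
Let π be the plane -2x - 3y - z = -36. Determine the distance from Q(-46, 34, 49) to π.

n = (-2, -3, -1); n·P − (-36) = -23; |n| = √14; distance = 23/√14 = 23√14/14.

23/√14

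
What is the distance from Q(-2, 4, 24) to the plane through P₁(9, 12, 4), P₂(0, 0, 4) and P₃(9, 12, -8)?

P₁P₂ = (-9, -12, 0) and P₁P₃ = (0, 0, -12), so a normal is n = P₁P₂ × P₁P₃ = (144, -108, 0).
d = |144·(-2) + (-108)·4 − 0| / √(20736 + 11664 + 0) = |-720| / 180 = 4.

4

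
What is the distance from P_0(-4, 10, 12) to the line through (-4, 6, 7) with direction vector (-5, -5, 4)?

√41

Direction vector d = (-5, -5, 4).
AP = (0, 4, 5); AP·d = 0, |AP|² = 41, |d|² = 66.
distance² = |AP|² − (AP·d)²/|d|² = 41 − 0/66 = 41, so the distance is √41.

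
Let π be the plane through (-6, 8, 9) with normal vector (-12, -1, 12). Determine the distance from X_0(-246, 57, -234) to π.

5

The plane has equation n·(r − (-6, 8, 9)) = 0, i.e. n·r = 172.
Then n·(-246, 57, -234) - 172 = -85.
|n| = √(144 + 1 + 144) = 17, so the distance is |-85|/17 = 5.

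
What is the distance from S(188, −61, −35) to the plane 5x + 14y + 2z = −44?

4

Normal vector n = (5, 14, 2), and n·(188, −61, −35) − (−44) = 60.
|n| = √(25 + 196 + 4) = 15, so the distance is |60|/15 = 4.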